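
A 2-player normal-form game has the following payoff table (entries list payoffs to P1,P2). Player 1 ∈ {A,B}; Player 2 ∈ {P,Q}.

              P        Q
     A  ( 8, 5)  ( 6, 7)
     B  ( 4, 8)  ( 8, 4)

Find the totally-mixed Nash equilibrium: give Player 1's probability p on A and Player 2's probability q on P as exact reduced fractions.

P1 indiff ⇒ q·8+(1-q)·6 = q·4+(1-q)·8 ⇒ q(4) = (1-q)(2) ⇒ q = 1/3
P2 indiff ⇒ p·5+(1-p)·8 = p·7+(1-p)·4 ⇒ p(-2) = (1-p)(-4) ⇒ p = 2/3

P1 mixes 2/3 on A; P2 mixes 1/3 on P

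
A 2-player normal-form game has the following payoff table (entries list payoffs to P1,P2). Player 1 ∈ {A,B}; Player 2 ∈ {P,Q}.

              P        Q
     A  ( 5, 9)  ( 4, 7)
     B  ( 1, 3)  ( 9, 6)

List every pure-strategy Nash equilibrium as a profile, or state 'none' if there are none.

(A,P): NE
(A,Q): not NE [P1→B gives 9>4; P2→P gives 9>7]
(B,P): not NE [P1→A gives 5>1; P2→Q gives 6>3]
(B,Q): NE

Nash profiles: (A,P), (B,Q)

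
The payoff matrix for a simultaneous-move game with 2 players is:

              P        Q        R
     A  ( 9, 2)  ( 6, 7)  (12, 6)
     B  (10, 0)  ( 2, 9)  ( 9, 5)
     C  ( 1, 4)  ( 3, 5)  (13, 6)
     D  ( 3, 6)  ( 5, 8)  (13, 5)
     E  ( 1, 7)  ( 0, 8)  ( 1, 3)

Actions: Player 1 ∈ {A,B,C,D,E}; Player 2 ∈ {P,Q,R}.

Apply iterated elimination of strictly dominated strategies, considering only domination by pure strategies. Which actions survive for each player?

P1 drop E (A beats it: P:9>1 Q:6>0 R:12>1)
P2 drop P (Q beats it: A:7>2 B:9>0 C:5>4 D:8>6)
P1 drop B (A beats it: Q:6>2 R:12>9)
P1→{A,C,D} P2→{Q,R}

Survivors P1:{A,C,D} P2:{Q,R}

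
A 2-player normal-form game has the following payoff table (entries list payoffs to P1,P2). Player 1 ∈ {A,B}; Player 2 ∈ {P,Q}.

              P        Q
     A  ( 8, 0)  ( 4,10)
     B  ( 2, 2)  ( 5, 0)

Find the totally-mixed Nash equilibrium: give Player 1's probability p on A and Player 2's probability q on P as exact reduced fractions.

P1 mixes 1/6 on A; P2 mixes 1/7 on P

P1 indiff ⇒ q·8+(1-q)·4 = q·2+(1-q)·5 ⇒ q(6) = (1-q)(1) ⇒ q = 1/7
P2 indiff ⇒ p·0+(1-p)·2 = p·10+(1-p)·0 ⇒ p(-10) = (1-p)(-2) ⇒ p = 1/6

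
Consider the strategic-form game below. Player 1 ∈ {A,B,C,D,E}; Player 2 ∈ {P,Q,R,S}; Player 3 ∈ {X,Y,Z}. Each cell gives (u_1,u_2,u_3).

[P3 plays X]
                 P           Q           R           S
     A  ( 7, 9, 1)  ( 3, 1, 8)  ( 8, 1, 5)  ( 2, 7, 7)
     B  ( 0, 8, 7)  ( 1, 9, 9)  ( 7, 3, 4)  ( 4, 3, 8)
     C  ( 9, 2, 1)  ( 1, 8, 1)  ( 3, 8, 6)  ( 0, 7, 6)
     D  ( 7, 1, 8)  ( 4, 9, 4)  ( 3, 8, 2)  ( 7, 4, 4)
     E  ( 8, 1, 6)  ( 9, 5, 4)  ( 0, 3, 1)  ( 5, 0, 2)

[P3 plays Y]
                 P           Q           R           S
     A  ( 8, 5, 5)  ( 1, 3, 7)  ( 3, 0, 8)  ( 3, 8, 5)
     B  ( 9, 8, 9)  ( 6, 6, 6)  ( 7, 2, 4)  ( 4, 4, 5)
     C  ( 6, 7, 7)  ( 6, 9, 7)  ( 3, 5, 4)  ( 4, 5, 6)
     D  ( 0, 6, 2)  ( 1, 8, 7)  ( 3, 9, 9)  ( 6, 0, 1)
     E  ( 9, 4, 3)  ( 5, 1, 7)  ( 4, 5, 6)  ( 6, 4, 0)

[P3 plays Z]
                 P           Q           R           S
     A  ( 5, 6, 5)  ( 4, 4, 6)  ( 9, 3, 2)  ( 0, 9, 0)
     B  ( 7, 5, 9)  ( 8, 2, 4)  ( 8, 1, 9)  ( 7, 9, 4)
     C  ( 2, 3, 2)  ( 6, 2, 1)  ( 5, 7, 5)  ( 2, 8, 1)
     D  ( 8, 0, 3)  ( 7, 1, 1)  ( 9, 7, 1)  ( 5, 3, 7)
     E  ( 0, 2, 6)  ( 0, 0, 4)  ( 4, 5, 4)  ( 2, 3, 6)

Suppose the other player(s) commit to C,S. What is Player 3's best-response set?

u_3(X vs C,S) = 6
u_3(Y vs C,S) = 6
u_3(Z vs C,S) = 1
max payoff 6 at {X,Y}

P3 best: {X,Y}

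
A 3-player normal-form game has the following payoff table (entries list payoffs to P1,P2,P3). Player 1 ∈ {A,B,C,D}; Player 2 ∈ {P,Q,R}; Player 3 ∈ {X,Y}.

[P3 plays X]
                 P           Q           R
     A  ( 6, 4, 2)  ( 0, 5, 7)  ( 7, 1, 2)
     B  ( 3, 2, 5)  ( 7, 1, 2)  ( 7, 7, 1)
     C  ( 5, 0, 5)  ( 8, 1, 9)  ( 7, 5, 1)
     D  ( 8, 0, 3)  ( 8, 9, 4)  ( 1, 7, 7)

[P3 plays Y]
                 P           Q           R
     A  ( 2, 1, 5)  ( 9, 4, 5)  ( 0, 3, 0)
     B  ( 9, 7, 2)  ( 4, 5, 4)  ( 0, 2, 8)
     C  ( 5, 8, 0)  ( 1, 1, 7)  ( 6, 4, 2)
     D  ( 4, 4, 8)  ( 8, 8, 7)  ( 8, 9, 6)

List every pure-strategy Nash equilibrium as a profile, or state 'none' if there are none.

(A,P,X): not NE [P1→D gives 8>6; P2→Q gives 5>4; P3→Y gives 5>2]
(A,P,Y): not NE [P1→B gives 9>2; P2→Q gives 4>1]
(A,Q,X): not NE [P1→D gives 8>0]
(A,Q,Y): not NE [P3→X gives 7>5]
(A,R,X): not NE [P2→Q gives 5>1]
(A,R,Y): not NE [P1→D gives 8>0; P2→Q gives 4>3; P3→X gives 2>0]
(B,P,X): not NE [P1→D gives 8>3; P2→R gives 7>2]
(B,P,Y): not NE [P3→X gives 5>2]
(B,Q,X): not NE [P1→D gives 8>7; P2→R gives 7>1; P3→Y gives 4>2]
(B,Q,Y): not NE [P1→A gives 9>4; P2→P gives 7>5]
(B,R,X): not NE [P3→Y gives 8>1]
(B,R,Y): not NE [P1→D gives 8>0; P2→P gives 7>2]
(C,P,X): not NE [P1→D gives 8>5; P2→R gives 5>0]
(C,P,Y): not NE [P1→B gives 9>5; P3→X gives 5>0]
(C,Q,X): not NE [P2→R gives 5>1]
(C,Q,Y): not NE [P1→A gives 9>1; P2→P gives 8>1; P3→X gives 9>7]
(C,R,X): not NE [P3→Y gives 2>1]
(C,R,Y): not NE [P1→D gives 8>6; P2→P gives 8>4]
(D,P,X): not NE [P2→Q gives 9>0; P3→Y gives 8>3]
(D,P,Y): not NE [P1→B gives 9>4; P2→R gives 9>4]
(D,Q,X): not NE [P3→Y gives 7>4]
(D,Q,Y): not NE [P1→A gives 9>8; P2→R gives 9>8]
(D,R,X): not NE [P1→C gives 7>1; P2→Q gives 9>7]
(D,R,Y): not NE [P3→X gives 7>6]

No pure NE.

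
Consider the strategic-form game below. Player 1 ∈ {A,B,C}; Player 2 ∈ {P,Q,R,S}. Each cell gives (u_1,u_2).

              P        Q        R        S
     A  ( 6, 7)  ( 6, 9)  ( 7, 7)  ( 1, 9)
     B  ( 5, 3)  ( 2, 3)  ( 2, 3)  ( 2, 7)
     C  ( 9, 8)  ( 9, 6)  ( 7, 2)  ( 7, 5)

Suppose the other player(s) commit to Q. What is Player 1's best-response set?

u_1(A vs Q) = 6
u_1(B vs Q) = 2
u_1(C vs Q) = 9
max payoff 9 at {C}

P1 best: {C}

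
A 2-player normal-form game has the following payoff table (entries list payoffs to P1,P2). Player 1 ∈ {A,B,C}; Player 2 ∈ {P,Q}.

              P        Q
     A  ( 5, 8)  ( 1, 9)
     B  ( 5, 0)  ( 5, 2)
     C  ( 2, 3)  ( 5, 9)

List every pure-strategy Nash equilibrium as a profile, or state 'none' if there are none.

PSNE = {(B,Q), (C,Q)}

(A,P): not NE [P2→Q gives 9>8]
(A,Q): not NE [P1→C gives 5>1]
(B,P): not NE [P2→Q gives 2>0]
(B,Q): NE
(C,P): not NE [P1→B gives 5>2; P2→Q gives 9>3]
(C,Q): NE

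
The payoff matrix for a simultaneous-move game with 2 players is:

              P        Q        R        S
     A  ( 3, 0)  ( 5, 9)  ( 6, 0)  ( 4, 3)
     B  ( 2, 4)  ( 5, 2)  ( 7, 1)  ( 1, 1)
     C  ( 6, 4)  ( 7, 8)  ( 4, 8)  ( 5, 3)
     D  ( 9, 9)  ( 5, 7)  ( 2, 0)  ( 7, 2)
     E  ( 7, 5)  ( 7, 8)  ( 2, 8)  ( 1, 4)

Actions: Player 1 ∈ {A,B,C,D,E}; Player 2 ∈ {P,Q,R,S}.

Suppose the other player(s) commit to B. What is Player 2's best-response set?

P2 best: {P}

u_2(P vs B) = 4
u_2(Q vs B) = 2
u_2(R vs B) = 1
u_2(S vs B) = 1
max payoff 4 at {P}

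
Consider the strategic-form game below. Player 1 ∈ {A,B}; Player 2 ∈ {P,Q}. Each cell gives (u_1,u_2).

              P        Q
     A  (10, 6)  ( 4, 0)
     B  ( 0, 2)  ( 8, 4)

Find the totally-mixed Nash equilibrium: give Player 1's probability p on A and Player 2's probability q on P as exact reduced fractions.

P1 indiff ⇒ q·10+(1-q)·4 = q·0+(1-q)·8 ⇒ q(10) = (1-q)(4) ⇒ q = 2/7
P2 indiff ⇒ p·6+(1-p)·2 = p·0+(1-p)·4 ⇒ p(6) = (1-p)(2) ⇒ p = 1/4

p=1/4, q=2/7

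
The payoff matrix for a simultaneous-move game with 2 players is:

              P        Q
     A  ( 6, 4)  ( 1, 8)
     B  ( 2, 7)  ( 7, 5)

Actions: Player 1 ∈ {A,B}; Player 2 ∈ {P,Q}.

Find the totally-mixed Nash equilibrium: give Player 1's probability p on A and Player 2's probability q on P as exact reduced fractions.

(p,q) = (1/3, 3/5)

P1 indiff ⇒ q·6+(1-q)·1 = q·2+(1-q)·7 ⇒ q(4) = (1-q)(6) ⇒ q = 3/5
P2 indiff ⇒ p·4+(1-p)·7 = p·8+(1-p)·5 ⇒ p(-4) = (1-p)(-2) ⇒ p = 1/3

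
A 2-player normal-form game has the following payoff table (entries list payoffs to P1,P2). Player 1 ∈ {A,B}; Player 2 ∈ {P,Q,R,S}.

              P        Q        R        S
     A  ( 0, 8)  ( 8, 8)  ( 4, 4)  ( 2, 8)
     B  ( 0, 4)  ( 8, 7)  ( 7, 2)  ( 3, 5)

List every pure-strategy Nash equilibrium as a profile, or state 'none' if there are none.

(A,P): NE
(A,Q): NE
(A,R): not NE [P1→B gives 7>4; P2→S gives 8>4]
(A,S): not NE [P1→B gives 3>2]
(B,P): not NE [P2→Q gives 7>4]
(B,Q): NE
(B,R): not NE [P2→Q gives 7>2]
(B,S): not NE [P2→Q gives 7>5]

PSNE = {(A,P), (A,Q), (B,Q)}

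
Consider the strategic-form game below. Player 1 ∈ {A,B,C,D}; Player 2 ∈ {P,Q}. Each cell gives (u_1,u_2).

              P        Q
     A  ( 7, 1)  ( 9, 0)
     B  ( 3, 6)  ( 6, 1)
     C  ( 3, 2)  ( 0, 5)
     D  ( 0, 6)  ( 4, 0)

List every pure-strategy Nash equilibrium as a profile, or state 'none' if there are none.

(A,P): NE
(A,Q): not NE [P2→P gives 1>0]
(B,P): not NE [P1→A gives 7>3]
(B,Q): not NE [P1→A gives 9>6; P2→P gives 6>1]
(C,P): not NE [P1→A gives 7>3; P2→Q gives 5>2]
(C,Q): not NE [P1→A gives 9>0]
(D,P): not NE [P1→A gives 7>0]
(D,Q): not NE [P1→A gives 9>4; P2→P gives 6>0]

NE set: (A,P)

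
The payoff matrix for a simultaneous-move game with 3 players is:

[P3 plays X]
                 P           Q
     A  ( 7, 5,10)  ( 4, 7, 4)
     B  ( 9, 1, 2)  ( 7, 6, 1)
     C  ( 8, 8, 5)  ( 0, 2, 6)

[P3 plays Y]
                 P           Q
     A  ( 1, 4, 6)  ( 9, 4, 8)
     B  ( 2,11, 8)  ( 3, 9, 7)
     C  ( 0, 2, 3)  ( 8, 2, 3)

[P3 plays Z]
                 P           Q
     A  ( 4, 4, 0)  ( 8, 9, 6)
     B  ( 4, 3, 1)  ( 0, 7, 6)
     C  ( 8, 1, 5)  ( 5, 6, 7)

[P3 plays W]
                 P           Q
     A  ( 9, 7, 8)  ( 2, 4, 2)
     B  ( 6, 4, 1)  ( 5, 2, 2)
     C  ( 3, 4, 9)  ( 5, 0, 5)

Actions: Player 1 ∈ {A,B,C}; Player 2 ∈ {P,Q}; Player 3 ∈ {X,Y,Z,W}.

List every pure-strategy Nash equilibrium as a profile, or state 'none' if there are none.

Nash profiles: (A,Q,Y), (B,P,Y)

(A,P,X): not NE [P1→B gives 9>7; P2→Q gives 7>5]
(A,P,Y): not NE [P1→B gives 2>1; P3→X gives 10>6]
(A,P,Z): not NE [P1→C gives 8>4; P2→Q gives 9>4; P3→X gives 10>0]
(A,P,W): not NE [P3→X gives 10>8]
(A,Q,X): not NE [P1→B gives 7>4; P3→Y gives 8>4]
(A,Q,Y): NE
(A,Q,Z): not NE [P3→Y gives 8>6]
(A,Q,W): not NE [P1→C gives 5>2; P2→P gives 7>4; P3→Y gives 8>2]
(B,P,X): not NE [P2→Q gives 6>1; P3→Y gives 8>2]
(B,P,Y): NE
(B,P,Z): not NE [P1→C gives 8>4; P2→Q gives 7>3; P3→Y gives 8>1]
(B,P,W): not NE [P1→A gives 9>6; P3→Y gives 8>1]
(B,Q,X): not NE [P3→Y gives 7>1]
(B,Q,Y): not NE [P1→A gives 9>3; P2→P gives 11>9]
(B,Q,Z): not NE [P1→A gives 8>0; P3→Y gives 7>6]
(B,Q,W): not NE [P2→P gives 4>2; P3→Y gives 7>2]
(C,P,X): not NE [P1→B gives 9>8; P3→W gives 9>5]
(C,P,Y): not NE [P1→B gives 2>0; P3→W gives 9>3]
(C,P,Z): not NE [P2→Q gives 6>1; P3→W gives 9>5]
(C,P,W): not NE [P1→A gives 9>3]
(C,Q,X): not NE [P1→B gives 7>0; P2→P gives 8>2; P3→Z gives 7>6]
(C,Q,Y): not NE [P1→A gives 9>8; P3→Z gives 7>3]
(C,Q,Z): not NE [P1→A gives 8>5]
(C,Q,W): not NE [P2→P gives 4>0; P3→Z gives 7>5]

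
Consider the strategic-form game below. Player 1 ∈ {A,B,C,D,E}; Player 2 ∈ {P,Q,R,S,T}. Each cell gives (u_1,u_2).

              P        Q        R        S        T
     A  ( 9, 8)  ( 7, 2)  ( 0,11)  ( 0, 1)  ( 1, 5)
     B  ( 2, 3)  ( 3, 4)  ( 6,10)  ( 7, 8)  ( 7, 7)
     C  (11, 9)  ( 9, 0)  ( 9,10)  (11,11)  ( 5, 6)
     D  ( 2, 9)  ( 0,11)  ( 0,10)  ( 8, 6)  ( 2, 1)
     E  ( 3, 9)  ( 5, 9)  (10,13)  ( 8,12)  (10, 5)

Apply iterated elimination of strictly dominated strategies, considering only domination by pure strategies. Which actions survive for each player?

Remaining: P1:{C,E} P2:{R,S}

P1 drop A (C beats it: P:11>9 Q:9>7 R:9>0 S:11>0 T:5>1)
P1 drop B (E beats it: P:3>2 Q:5>3 R:10>6 S:8>7 T:10>7)
P1 drop D (C beats it: P:11>2 Q:9>0 R:9>0 S:11>8 T:5>2)
P2 drop P (R beats it: C:10>9 E:13>9)
P2 drop Q (R beats it: C:10>0 E:13>9)
P2 drop T (R beats it: C:10>6 E:13>5)
P1→{C,E} P2→{R,S}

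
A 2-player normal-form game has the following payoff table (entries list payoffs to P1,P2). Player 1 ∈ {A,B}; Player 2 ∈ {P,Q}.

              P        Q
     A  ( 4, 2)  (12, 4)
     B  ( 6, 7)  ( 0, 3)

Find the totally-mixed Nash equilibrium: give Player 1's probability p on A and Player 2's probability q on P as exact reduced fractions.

p=2/3, q=6/7

P1 indiff ⇒ q·4+(1-q)·12 = q·6+(1-q)·0 ⇒ q(-2) = (1-q)(-12) ⇒ q = 6/7
P2 indiff ⇒ p·2+(1-p)·7 = p·4+(1-p)·3 ⇒ p(-2) = (1-p)(-4) ⇒ p = 2/3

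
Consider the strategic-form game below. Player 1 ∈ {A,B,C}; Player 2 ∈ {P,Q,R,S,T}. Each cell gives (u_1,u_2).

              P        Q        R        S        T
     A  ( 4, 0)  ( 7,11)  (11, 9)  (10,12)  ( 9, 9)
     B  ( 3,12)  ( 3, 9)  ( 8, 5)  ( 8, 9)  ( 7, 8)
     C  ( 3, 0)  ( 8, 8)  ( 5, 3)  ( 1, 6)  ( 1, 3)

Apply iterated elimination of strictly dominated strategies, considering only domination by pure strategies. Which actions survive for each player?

Survivors P1:{A,C} P2:{Q,S}

P1 drop B (A beats it: P:4>3 Q:7>3 R:11>8 S:10>8 T:9>7)
P2 drop P (Q beats it: A:11>0 C:8>0)
P2 drop R (Q beats it: A:11>9 C:8>3)
P2 drop T (Q beats it: A:11>9 C:8>3)
P1→{A,C} P2→{Q,S}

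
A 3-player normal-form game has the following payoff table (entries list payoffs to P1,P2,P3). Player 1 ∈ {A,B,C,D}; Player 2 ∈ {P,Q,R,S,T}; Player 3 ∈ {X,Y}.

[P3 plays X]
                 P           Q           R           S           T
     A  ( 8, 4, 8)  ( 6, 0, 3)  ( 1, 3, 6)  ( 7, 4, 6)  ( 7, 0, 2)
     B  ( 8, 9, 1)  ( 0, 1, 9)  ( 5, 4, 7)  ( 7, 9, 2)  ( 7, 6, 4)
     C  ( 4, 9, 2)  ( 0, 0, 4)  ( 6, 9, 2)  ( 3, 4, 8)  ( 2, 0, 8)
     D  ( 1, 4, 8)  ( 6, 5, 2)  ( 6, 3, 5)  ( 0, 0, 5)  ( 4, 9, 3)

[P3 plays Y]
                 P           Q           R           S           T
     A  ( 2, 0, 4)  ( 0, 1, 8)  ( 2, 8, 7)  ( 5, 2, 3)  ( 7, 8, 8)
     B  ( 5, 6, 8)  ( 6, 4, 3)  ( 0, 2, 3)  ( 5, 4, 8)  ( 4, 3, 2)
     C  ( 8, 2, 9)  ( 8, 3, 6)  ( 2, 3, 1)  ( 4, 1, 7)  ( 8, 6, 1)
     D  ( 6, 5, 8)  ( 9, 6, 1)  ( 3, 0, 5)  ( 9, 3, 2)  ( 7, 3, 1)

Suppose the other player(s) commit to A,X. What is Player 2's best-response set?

u_2(P vs A,X) = 4
u_2(Q vs A,X) = 0
u_2(R vs A,X) = 3
u_2(S vs A,X) = 4
u_2(T vs A,X) = 0
max payoff 4 at {P,S}

BR_2 = {P,S}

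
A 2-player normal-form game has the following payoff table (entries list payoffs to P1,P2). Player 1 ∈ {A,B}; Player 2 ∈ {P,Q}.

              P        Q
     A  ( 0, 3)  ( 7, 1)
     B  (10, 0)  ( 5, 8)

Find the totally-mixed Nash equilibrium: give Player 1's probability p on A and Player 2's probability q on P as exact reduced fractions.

P1 indiff ⇒ q·0+(1-q)·7 = q·10+(1-q)·5 ⇒ q(-10) = (1-q)(-2) ⇒ q = 1/6
P2 indiff ⇒ p·3+(1-p)·0 = p·1+(1-p)·8 ⇒ p(2) = (1-p)(8) ⇒ p = 4/5

P1 mixes 4/5 on A; P2 mixes 1/6 on P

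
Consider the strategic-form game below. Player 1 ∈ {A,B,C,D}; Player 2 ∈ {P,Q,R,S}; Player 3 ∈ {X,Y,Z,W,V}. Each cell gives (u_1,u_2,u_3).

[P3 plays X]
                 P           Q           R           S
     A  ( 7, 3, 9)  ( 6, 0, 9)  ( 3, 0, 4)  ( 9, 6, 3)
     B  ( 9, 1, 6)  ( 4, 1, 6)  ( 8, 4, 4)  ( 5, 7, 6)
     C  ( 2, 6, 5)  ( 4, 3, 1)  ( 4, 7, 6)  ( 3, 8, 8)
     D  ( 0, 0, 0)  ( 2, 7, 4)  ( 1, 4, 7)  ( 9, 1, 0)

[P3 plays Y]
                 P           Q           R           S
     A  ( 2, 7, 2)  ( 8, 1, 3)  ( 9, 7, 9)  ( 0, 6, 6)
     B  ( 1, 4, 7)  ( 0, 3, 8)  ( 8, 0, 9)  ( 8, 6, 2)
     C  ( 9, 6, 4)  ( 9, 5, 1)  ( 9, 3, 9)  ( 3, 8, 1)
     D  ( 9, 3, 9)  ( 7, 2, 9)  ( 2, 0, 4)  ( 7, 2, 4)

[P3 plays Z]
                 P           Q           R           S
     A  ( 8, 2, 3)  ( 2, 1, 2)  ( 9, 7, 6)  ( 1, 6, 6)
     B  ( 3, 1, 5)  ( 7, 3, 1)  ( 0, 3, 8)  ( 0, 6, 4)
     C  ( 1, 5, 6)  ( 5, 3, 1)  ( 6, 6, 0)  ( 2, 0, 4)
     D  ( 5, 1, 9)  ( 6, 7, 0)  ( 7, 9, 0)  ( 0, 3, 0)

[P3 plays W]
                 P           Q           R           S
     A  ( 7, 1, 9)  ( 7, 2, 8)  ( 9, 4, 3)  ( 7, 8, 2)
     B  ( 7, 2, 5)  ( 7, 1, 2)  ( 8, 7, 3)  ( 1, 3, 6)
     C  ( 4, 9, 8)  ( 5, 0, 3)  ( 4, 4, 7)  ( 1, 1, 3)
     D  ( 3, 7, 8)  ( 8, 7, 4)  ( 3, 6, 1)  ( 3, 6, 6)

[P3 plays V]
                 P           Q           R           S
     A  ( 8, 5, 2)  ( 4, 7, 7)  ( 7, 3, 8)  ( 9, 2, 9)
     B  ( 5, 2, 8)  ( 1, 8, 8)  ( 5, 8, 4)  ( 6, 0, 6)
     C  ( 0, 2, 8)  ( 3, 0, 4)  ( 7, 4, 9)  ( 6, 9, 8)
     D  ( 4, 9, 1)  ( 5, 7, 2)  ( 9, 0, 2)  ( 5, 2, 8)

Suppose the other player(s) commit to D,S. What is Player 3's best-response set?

BR_3 = {V}

u_3(X vs D,S) = 0
u_3(Y vs D,S) = 4
u_3(Z vs D,S) = 0
u_3(W vs D,S) = 6
u_3(V vs D,S) = 8
max payoff 8 at {V}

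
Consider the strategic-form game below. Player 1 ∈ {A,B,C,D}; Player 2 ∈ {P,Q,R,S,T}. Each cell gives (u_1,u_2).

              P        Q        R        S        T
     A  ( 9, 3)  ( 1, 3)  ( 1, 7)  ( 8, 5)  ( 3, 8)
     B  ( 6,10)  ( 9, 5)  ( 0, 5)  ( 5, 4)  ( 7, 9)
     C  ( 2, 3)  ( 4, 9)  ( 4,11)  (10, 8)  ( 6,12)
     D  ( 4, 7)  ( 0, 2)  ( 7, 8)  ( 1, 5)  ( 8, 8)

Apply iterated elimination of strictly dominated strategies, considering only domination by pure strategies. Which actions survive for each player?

IESDS → P1:{A,B,D} P2:{P,R,T}

P2 drop Q (T beats it: A:8>3 B:9>5 C:12>9 D:8>2)
P2 drop S (R beats it: A:7>5 B:5>4 C:11>8 D:8>5)
P1 drop C (D beats it: P:4>2 R:7>4 T:8>6)
P1→{A,B,D} P2→{P,R,T}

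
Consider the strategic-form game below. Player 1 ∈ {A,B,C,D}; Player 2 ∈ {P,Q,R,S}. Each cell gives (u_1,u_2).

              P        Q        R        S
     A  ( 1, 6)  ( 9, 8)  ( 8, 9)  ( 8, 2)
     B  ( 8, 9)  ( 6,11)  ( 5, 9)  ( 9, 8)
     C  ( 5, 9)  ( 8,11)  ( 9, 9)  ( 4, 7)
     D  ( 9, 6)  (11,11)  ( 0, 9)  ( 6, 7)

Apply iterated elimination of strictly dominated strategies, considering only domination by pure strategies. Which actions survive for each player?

P2 drop P (Q beats it: A:8>6 B:11>9 C:11>9 D:11>6)
P2 drop S (Q beats it: A:8>2 B:11>8 C:11>7 D:11>7)
P1 drop B (A beats it: Q:9>6 R:8>5)
P1→{A,C,D} P2→{Q,R}

IESDS → P1:{A,C,D} P2:{Q,R}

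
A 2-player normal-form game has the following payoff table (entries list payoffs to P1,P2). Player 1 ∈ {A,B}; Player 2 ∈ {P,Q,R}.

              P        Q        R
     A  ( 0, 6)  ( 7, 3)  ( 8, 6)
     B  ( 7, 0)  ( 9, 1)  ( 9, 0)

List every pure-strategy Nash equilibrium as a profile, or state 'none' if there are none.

PSNE = {(B,Q)}

(A,P): not NE [P1→B gives 7>0]
(A,Q): not NE [P1→B gives 9>7; P2→R gives 6>3]
(A,R): not NE [P1→B gives 9>8]
(B,P): not NE [P2→Q gives 1>0]
(B,Q): NE
(B,R): not NE [P2→Q gives 1>0]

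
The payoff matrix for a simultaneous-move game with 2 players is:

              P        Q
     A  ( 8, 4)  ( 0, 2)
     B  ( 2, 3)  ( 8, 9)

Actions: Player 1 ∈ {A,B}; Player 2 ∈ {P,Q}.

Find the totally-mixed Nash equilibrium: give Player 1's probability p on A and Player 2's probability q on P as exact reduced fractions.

(p,q) = (3/4, 4/7)

P1 indiff ⇒ q·8+(1-q)·0 = q·2+(1-q)·8 ⇒ q(6) = (1-q)(8) ⇒ q = 4/7
P2 indiff ⇒ p·4+(1-p)·3 = p·2+(1-p)·9 ⇒ p(2) = (1-p)(6) ⇒ p = 3/4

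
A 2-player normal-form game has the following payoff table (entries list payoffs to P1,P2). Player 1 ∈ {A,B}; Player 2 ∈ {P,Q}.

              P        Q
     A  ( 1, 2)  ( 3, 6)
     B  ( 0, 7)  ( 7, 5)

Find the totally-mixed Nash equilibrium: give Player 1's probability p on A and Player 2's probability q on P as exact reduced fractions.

P1 indiff ⇒ q·1+(1-q)·3 = q·0+(1-q)·7 ⇒ q(1) = (1-q)(4) ⇒ q = 4/5
P2 indiff ⇒ p·2+(1-p)·7 = p·6+(1-p)·5 ⇒ p(-4) = (1-p)(-2) ⇒ p = 1/3

p=1/3, q=4/5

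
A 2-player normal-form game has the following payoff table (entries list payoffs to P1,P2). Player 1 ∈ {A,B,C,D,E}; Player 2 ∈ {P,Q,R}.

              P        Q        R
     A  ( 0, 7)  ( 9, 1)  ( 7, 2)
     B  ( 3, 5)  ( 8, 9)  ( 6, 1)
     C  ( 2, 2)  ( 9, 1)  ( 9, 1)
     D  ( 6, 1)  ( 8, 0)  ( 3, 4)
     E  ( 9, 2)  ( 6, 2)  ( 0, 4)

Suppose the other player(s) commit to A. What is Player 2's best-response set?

BR_2 = {P}

u_2(P vs A) = 7
u_2(Q vs A) = 1
u_2(R vs A) = 2
max payoff 7 at {P}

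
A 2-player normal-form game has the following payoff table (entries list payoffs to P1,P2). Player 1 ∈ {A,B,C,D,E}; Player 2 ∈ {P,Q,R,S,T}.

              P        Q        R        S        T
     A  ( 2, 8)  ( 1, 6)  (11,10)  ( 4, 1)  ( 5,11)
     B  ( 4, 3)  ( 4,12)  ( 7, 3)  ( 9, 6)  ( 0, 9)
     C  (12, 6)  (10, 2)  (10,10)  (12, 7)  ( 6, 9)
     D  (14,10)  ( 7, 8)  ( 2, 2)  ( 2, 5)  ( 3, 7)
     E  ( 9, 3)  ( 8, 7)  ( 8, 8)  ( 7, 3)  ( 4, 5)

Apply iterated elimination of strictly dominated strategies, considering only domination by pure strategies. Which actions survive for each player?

IESDS → P1:{A,C,D} P2:{P,R,T}

P1 drop B (C beats it: P:12>4 Q:10>4 R:10>7 S:12>9 T:6>0)
P1 drop E (C beats it: P:12>9 Q:10>8 R:10>8 S:12>7 T:6>4)
P2 drop Q (P beats it: A:8>6 C:6>2 D:10>8)
P2 drop S (T beats it: A:11>1 C:9>7 D:7>5)
P1→{A,C,D} P2→{P,R,T}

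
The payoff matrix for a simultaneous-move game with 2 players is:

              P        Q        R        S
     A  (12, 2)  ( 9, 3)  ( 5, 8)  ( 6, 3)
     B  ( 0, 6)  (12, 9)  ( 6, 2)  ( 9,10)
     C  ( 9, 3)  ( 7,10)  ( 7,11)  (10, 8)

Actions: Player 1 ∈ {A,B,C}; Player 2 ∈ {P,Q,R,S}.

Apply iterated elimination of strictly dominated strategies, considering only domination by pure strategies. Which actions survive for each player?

P2 drop P (Q beats it: A:3>2 B:9>6 C:10>3)
P1 drop A (B beats it: Q:12>9 R:6>5 S:9>6)
P1→{B,C} P2→{Q,R,S}

Remaining: P1:{B,C} P2:{Q,R,S}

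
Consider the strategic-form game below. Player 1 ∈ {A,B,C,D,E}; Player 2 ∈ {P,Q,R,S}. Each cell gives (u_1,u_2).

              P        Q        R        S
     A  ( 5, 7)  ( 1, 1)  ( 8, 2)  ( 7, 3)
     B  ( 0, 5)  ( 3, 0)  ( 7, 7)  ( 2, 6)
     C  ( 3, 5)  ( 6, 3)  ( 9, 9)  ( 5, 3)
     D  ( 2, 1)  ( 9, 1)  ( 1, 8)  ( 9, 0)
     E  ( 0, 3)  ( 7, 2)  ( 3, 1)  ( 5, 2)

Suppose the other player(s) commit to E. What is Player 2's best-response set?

argmax u_2 = {P}

u_2(P vs E) = 3
u_2(Q vs E) = 2
u_2(R vs E) = 1
u_2(S vs E) = 2
max payoff 3 at {P}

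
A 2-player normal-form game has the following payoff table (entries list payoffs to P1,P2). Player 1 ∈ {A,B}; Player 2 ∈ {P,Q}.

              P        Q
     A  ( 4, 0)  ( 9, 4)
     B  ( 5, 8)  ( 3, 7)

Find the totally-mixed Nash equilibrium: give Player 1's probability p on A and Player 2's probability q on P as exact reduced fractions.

P1 indiff ⇒ q·4+(1-q)·9 = q·5+(1-q)·3 ⇒ q(-1) = (1-q)(-6) ⇒ q = 6/7
P2 indiff ⇒ p·0+(1-p)·8 = p·4+(1-p)·7 ⇒ p(-4) = (1-p)(-1) ⇒ p = 1/5

(p,q) = (1/5, 6/7)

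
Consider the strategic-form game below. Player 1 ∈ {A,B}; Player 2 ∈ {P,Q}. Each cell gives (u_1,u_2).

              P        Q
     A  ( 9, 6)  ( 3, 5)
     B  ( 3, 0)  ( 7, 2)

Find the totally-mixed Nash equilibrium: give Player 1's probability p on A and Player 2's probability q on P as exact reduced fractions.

p=2/3, q=2/5

P1 indiff ⇒ q·9+(1-q)·3 = q·3+(1-q)·7 ⇒ q(6) = (1-q)(4) ⇒ q = 2/5
P2 indiff ⇒ p·6+(1-p)·0 = p·5+(1-p)·2 ⇒ p(1) = (1-p)(2) ⇒ p = 2/3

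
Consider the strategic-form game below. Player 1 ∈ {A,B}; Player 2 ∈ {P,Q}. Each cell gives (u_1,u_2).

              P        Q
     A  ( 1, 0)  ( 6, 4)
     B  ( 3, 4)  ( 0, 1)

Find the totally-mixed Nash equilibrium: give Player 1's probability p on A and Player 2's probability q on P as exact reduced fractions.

p=3/7, q=3/4

P1 indiff ⇒ q·1+(1-q)·6 = q·3+(1-q)·0 ⇒ q(-2) = (1-q)(-6) ⇒ q = 3/4
P2 indiff ⇒ p·0+(1-p)·4 = p·4+(1-p)·1 ⇒ p(-4) = (1-p)(-3) ⇒ p = 3/7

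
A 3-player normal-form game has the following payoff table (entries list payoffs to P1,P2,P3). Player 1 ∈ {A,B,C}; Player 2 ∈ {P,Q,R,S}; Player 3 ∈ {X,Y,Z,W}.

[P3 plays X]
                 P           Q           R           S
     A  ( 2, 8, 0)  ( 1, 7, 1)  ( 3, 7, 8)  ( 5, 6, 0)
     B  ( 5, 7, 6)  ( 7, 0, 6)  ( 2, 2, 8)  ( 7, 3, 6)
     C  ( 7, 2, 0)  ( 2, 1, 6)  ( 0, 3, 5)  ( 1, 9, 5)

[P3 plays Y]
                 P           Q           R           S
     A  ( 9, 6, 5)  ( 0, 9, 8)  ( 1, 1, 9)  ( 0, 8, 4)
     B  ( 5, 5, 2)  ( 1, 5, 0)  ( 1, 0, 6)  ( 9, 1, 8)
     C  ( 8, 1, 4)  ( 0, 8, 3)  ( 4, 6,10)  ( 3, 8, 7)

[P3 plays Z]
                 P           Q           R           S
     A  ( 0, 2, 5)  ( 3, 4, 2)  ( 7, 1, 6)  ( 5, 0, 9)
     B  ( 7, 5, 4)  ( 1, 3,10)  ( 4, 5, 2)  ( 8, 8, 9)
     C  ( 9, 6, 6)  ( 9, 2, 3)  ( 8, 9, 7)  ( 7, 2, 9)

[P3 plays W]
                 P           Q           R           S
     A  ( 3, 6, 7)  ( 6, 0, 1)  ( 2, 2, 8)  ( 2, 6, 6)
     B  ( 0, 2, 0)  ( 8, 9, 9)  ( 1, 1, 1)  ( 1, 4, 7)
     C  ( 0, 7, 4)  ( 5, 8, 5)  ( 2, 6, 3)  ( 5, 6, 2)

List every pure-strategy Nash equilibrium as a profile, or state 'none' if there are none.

(A,P,X): not NE [P1→C gives 7>2; P3→W gives 7>0]
(A,P,Y): not NE [P2→Q gives 9>6; P3→W gives 7>5]
(A,P,Z): not NE [P1→C gives 9>0; P2→Q gives 4>2; P3→W gives 7>5]
(A,P,W): NE
(A,Q,X): not NE [P1→B gives 7>1; P2→P gives 8>7; P3→Y gives 8>1]
(A,Q,Y): not NE [P1→B gives 1>0]
(A,Q,Z): not NE [P1→C gives 9>3; P3→Y gives 8>2]
(A,Q,W): not NE [P1→B gives 8>6; P2→S gives 6>0; P3→Y gives 8>1]
(A,R,X): not NE [P2→P gives 8>7; P3→Y gives 9>8]
(A,R,Y): not NE [P1→C gives 4>1; P2→Q gives 9>1]
(A,R,Z): not NE [P1→C gives 8>7; P2→Q gives 4>1; P3→Y gives 9>6]
(A,R,W): not NE [P2→S gives 6>2; P3→Y gives 9>8]
(A,S,X): not NE [P1→B gives 7>5; P2→P gives 8>6; P3→Z gives 9>0]
(A,S,Y): not NE [P1→B gives 9>0; P2→Q gives 9>8; P3→Z gives 9>4]
(A,S,Z): not NE [P1→B gives 8>5; P2→Q gives 4>0]
(A,S,W): not NE [P1→C gives 5>2; P3→Z gives 9>6]
(B,P,X): not NE [P1→C gives 7>5]
(B,P,Y): not NE [P1→A gives 9>5; P3→X gives 6>2]
(B,P,Z): not NE [P1→C gives 9>7; P2→S gives 8>5; P3→X gives 6>4]
(B,P,W): not NE [P1→A gives 3>0; P2→Q gives 9>2; P3→X gives 6>0]
(B,Q,X): not NE [P2→P gives 7>0; P3→Z gives 10>6]
(B,Q,Y): not NE [P3→Z gives 10>0]
(B,Q,Z): not NE [P1→C gives 9>1; P2→S gives 8>3]
(B,Q,W): not NE [P3→Z gives 10>9]
(B,R,X): not NE [P1→A gives 3>2; P2→P gives 7>2]
(B,R,Y): not NE [P1→C gives 4>1; P2→Q gives 5>0; P3→X gives 8>6]
(B,R,Z): not NE [P1→C gives 8>4; P2→S gives 8>5; P3→X gives 8>2]
(B,R,W): not NE [P1→C gives 2>1; P2→Q gives 9>1; P3→X gives 8>1]
(B,S,X): not NE [P2→P gives 7>3; P3→Z gives 9>6]
(B,S,Y): not NE [P2→Q gives 5>1; P3→Z gives 9>8]
(B,S,Z): NE
(B,S,W): not NE [P1→C gives 5>1; P2→Q gives 9>4; P3→Z gives 9>7]
(C,P,X): not NE [P2→S gives 9>2; P3→Z gives 6>0]
(C,P,Y): not NE [P1→A gives 9>8; P2→S gives 8>1; P3→Z gives 6>4]
(C,P,Z): not NE [P2→R gives 9>6]
(C,P,W): not NE [P1→A gives 3>0; P2→Q gives 8>7; P3→Z gives 6>4]
(C,Q,X): not NE [P1→B gives 7>2; P2→S gives 9>1]
(C,Q,Y): not NE [P1→B gives 1>0; P3→X gives 6>3]
(C,Q,Z): not NE [P2→R gives 9>2; P3→X gives 6>3]
(C,Q,W): not NE [P1→B gives 8>5; P3→X gives 6>5]
(C,R,X): not NE [P1→A gives 3>0; P2→S gives 9>3; P3→Y gives 10>5]
(C,R,Y): not NE [P2→S gives 8>6]
(C,R,Z): not NE [P3→Y gives 10>7]
(C,R,W): not NE [P2→Q gives 8>6; P3→Y gives 10>3]
(C,S,X): not NE [P1→B gives 7>1; P3→Z gives 9>5]
(C,S,Y): not NE [P1→B gives 9>3; P3→Z gives 9>7]
(C,S,Z): not NE [P1→B gives 8>7; P2→R gives 9>2]
(C,S,W): not NE [P2→Q gives 8>6; P3→Z gives 9>2]

NE set: (A,P,W), (B,S,Z)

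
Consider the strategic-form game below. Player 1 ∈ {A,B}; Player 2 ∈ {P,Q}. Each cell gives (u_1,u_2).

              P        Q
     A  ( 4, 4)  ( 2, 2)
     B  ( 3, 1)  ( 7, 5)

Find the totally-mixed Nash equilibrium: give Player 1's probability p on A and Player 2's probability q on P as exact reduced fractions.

p=2/3, q=5/6

P1 indiff ⇒ q·4+(1-q)·2 = q·3+(1-q)·7 ⇒ q(1) = (1-q)(5) ⇒ q = 5/6
P2 indiff ⇒ p·4+(1-p)·1 = p·2+(1-p)·5 ⇒ p(2) = (1-p)(4) ⇒ p = 2/3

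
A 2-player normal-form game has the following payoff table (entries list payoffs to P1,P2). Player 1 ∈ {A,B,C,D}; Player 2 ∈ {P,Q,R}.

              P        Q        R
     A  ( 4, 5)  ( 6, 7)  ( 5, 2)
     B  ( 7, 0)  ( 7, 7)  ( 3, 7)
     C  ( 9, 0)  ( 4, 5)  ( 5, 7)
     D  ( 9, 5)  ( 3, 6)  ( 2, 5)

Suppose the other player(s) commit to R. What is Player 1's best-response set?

BR_1 = {A,C}

u_1(A vs R) = 5
u_1(B vs R) = 3
u_1(C vs R) = 5
u_1(D vs R) = 2
max payoff 5 at {A,C}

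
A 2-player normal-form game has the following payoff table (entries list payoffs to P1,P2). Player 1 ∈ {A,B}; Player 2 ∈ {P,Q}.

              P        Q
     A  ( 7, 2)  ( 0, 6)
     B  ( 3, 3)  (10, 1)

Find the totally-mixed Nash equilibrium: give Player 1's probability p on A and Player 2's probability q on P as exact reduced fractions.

p=1/3, q=5/7

P1 indiff ⇒ q·7+(1-q)·0 = q·3+(1-q)·10 ⇒ q(4) = (1-q)(10) ⇒ q = 5/7
P2 indiff ⇒ p·2+(1-p)·3 = p·6+(1-p)·1 ⇒ p(-4) = (1-p)(-2) ⇒ p = 1/3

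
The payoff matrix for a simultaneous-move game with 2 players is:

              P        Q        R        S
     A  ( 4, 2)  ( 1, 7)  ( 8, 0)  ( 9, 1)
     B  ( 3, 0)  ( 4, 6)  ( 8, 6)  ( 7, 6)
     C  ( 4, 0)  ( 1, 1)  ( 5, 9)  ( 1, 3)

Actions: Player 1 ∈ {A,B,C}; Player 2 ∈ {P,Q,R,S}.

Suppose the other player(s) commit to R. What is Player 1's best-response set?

u_1(A vs R) = 8
u_1(B vs R) = 8
u_1(C vs R) = 5
max payoff 8 at {A,B}

BR_1 = {A,B}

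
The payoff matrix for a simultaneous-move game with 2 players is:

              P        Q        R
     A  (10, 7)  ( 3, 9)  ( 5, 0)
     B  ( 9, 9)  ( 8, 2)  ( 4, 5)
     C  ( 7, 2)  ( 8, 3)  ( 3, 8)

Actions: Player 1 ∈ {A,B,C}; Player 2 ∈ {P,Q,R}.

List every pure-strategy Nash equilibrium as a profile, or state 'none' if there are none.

Equilibria: none

(A,P): not NE [P2→Q gives 9>7]
(A,Q): not NE [P1→C gives 8>3]
(A,R): not NE [P2→Q gives 9>0]
(B,P): not NE [P1→A gives 10>9]
(B,Q): not NE [P2→P gives 9>2]
(B,R): not NE [P1→A gives 5>4; P2→P gives 9>5]
(C,P): not NE [P1→A gives 10>7; P2→R gives 8>2]
(C,Q): not NE [P2→R gives 8>3]
(C,R): not NE [P1→A gives 5>3]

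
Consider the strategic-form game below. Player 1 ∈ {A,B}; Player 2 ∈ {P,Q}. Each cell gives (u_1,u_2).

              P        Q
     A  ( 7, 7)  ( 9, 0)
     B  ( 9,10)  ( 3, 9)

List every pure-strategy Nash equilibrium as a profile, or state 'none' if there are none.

(A,P): not NE [P1→B gives 9>7]
(A,Q): not NE [P2→P gives 7>0]
(B,P): NE
(B,Q): not NE [P1→A gives 9>3; P2→P gives 10>9]

Nash profiles: (B,P)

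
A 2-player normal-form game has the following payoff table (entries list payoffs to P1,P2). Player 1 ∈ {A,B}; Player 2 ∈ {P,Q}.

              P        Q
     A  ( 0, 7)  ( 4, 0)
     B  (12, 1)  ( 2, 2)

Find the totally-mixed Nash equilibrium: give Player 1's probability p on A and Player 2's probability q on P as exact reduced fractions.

P1 mixes 1/8 on A; P2 mixes 1/7 on P

P1 indiff ⇒ q·0+(1-q)·4 = q·12+(1-q)·2 ⇒ q(-12) = (1-q)(-2) ⇒ q = 1/7
P2 indiff ⇒ p·7+(1-p)·1 = p·0+(1-p)·2 ⇒ p(7) = (1-p)(1) ⇒ p = 1/8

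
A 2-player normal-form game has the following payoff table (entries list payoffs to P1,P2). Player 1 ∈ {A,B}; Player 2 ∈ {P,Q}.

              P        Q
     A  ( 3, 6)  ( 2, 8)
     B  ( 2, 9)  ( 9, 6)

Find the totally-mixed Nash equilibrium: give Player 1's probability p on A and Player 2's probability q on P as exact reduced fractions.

P1 indiff ⇒ q·3+(1-q)·2 = q·2+(1-q)·9 ⇒ q(1) = (1-q)(7) ⇒ q = 7/8
P2 indiff ⇒ p·6+(1-p)·9 = p·8+(1-p)·6 ⇒ p(-2) = (1-p)(-3) ⇒ p = 3/5

p=3/5, q=7/8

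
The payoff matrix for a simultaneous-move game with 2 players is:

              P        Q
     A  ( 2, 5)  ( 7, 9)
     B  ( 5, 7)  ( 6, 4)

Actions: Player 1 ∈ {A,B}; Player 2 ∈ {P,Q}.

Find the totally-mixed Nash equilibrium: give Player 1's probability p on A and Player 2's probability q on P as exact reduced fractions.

P1 indiff ⇒ q·2+(1-q)·7 = q·5+(1-q)·6 ⇒ q(-3) = (1-q)(-1) ⇒ q = 1/4
P2 indiff ⇒ p·5+(1-p)·7 = p·9+(1-p)·4 ⇒ p(-4) = (1-p)(-3) ⇒ p = 3/7

p=3/7, q=1/4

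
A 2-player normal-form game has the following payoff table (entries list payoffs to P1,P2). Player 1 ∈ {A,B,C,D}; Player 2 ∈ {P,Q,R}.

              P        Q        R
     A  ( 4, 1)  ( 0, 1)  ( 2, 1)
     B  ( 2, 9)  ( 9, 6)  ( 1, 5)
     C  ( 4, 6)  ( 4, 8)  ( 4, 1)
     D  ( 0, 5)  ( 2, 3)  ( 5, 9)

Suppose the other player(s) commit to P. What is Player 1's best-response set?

u_1(A vs P) = 4
u_1(B vs P) = 2
u_1(C vs P) = 4
u_1(D vs P) = 0
max payoff 4 at {A,C}

P1 best: {A,C}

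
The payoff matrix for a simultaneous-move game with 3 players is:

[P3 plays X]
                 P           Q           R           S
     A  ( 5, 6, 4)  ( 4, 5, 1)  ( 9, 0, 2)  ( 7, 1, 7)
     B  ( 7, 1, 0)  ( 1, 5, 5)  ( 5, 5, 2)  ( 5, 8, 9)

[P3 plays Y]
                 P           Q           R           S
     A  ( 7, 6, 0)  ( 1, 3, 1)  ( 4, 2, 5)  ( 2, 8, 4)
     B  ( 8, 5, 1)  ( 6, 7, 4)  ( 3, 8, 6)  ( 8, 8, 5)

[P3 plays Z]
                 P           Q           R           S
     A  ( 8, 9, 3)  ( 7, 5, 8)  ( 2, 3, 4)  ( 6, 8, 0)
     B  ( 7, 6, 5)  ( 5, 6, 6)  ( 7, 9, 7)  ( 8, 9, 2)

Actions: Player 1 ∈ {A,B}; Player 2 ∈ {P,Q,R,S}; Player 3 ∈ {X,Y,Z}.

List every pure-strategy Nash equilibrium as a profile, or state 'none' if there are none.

Nash profiles: (B,R,Z)

(A,P,X): not NE [P1→B gives 7>5]
(A,P,Y): not NE [P1→B gives 8>7; P2→S gives 8>6; P3→X gives 4>0]
(A,P,Z): not NE [P3→X gives 4>3]
(A,Q,X): not NE [P2→P gives 6>5; P3→Z gives 8>1]
(A,Q,Y): not NE [P1→B gives 6>1; P2→S gives 8>3; P3→Z gives 8>1]
(A,Q,Z): not NE [P2→P gives 9>5]
(A,R,X): not NE [P2→P gives 6>0; P3→Y gives 5>2]
(A,R,Y): not NE [P2→S gives 8>2]
(A,R,Z): not NE [P1→B gives 7>2; P2→P gives 9>3; P3→Y gives 5>4]
(A,S,X): not NE [P2→P gives 6>1]
(A,S,Y): not NE [P1→B gives 8>2; P3→X gives 7>4]
(A,S,Z): not NE [P1→B gives 8>6; P2→P gives 9>8; P3→X gives 7>0]
(B,P,X): not NE [P2→S gives 8>1; P3→Z gives 5>0]
(B,P,Y): not NE [P2→S gives 8>5; P3→Z gives 5>1]
(B,P,Z): not NE [P1→A gives 8>7; P2→S gives 9>6]
(B,Q,X): not NE [P1→A gives 4>1; P2→S gives 8>5; P3→Z gives 6>5]
(B,Q,Y): not NE [P2→S gives 8>7; P3→Z gives 6>4]
(B,Q,Z): not NE [P1→A gives 7>5; P2→S gives 9>6]
(B,R,X): not NE [P1→A gives 9>5; P2→S gives 8>5; P3→Z gives 7>2]
(B,R,Y): not NE [P1→A gives 4>3; P3→Z gives 7>6]
(B,R,Z): NE
(B,S,X): not NE [P1→A gives 7>5]
(B,S,Y): not NE [P3→X gives 9>5]
(B,S,Z): not NE [P3→X gives 9>2]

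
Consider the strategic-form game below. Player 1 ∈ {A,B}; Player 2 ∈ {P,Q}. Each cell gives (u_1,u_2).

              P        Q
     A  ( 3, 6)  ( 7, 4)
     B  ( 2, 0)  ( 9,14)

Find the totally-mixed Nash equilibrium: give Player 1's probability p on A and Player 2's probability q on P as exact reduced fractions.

P1 indiff ⇒ q·3+(1-q)·7 = q·2+(1-q)·9 ⇒ q(1) = (1-q)(2) ⇒ q = 2/3
P2 indiff ⇒ p·6+(1-p)·0 = p·4+(1-p)·14 ⇒ p(2) = (1-p)(14) ⇒ p = 7/8

P1 mixes 7/8 on A; P2 mixes 2/3 on P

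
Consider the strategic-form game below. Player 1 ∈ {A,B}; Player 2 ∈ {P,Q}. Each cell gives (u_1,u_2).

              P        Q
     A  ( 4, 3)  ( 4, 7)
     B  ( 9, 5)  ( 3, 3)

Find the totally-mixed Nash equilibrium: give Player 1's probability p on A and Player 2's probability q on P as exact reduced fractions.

P1 indiff ⇒ q·4+(1-q)·4 = q·9+(1-q)·3 ⇒ q(-5) = (1-q)(-1) ⇒ q = 1/6
P2 indiff ⇒ p·3+(1-p)·5 = p·7+(1-p)·3 ⇒ p(-4) = (1-p)(-2) ⇒ p = 1/3

P1 mixes 1/3 on A; P2 mixes 1/6 on P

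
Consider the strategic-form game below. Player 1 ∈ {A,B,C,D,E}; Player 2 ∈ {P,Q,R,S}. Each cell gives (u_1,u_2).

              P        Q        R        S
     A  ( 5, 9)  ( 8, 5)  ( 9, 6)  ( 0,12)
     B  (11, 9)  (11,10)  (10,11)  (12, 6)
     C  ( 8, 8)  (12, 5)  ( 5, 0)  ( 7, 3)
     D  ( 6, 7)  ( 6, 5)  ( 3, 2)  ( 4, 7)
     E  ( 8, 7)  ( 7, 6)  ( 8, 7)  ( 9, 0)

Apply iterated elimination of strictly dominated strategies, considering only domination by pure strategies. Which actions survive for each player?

IESDS → P1:{B,C} P2:{P,Q,R}

P1 drop A (B beats it: P:11>5 Q:11>8 R:10>9 S:12>0)
P1 drop D (B beats it: P:11>6 Q:11>6 R:10>3 S:12>4)
P1 drop E (B beats it: P:11>8 Q:11>7 R:10>8 S:12>9)
P2 drop S (P beats it: B:9>6 C:8>3)
P1→{B,C} P2→{P,Q,R}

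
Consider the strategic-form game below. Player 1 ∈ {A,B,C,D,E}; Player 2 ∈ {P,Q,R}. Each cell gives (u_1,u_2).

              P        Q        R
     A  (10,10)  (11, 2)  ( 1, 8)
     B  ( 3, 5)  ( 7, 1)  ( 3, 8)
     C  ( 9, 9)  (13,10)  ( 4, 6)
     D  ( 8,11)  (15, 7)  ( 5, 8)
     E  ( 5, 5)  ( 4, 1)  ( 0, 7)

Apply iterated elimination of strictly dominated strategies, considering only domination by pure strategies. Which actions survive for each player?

Remaining: P1:{A,C,D} P2:{P,Q}

P1 drop B (C beats it: P:9>3 Q:13>7 R:4>3)
P1 drop E (A beats it: P:10>5 Q:11>4 R:1>0)
P2 drop R (P beats it: A:10>8 C:9>6 D:11>8)
P1→{A,C,D} P2→{P,Q}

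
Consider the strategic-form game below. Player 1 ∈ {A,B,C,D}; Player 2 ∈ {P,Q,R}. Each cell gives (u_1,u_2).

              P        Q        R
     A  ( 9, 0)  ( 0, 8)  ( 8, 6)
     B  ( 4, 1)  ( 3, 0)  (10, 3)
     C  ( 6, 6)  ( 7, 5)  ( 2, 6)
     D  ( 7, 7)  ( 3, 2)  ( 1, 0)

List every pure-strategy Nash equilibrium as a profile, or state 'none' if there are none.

(A,P): not NE [P2→Q gives 8>0]
(A,Q): not NE [P1→C gives 7>0]
(A,R): not NE [P1→B gives 10>8; P2→Q gives 8>6]
(B,P): not NE [P1→A gives 9>4; P2→R gives 3>1]
(B,Q): not NE [P1→C gives 7>3; P2→R gives 3>0]
(B,R): NE
(C,P): not NE [P1→A gives 9>6]
(C,Q): not NE [P2→R gives 6>5]
(C,R): not NE [P1→B gives 10>2]
(D,P): not NE [P1→A gives 9>7]
(D,Q): not NE [P1→C gives 7>3; P2→P gives 7>2]
(D,R): not NE [P1→B gives 10>1; P2→P gives 7>0]

PSNE = {(B,R)}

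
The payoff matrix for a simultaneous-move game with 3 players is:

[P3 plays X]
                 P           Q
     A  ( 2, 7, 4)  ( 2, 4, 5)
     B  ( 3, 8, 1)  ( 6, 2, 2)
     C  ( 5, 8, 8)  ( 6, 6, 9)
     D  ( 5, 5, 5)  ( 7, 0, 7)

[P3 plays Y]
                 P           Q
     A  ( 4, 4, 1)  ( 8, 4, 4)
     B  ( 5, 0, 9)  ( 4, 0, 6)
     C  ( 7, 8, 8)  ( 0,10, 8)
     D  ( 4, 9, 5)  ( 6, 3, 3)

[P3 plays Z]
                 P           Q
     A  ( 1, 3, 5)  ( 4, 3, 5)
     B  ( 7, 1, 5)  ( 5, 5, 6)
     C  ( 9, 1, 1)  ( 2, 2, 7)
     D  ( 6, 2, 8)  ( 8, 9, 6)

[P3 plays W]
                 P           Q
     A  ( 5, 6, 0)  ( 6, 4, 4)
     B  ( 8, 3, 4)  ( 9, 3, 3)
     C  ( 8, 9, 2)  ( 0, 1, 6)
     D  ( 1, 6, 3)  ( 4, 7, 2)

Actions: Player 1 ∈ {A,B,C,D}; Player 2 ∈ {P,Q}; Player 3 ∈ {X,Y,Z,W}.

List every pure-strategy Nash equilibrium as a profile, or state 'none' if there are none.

Nash profiles: (C,P,X)

(A,P,X): not NE [P1→D gives 5>2; P3→Z gives 5>4]
(A,P,Y): not NE [P1→C gives 7>4; P3→Z gives 5>1]
(A,P,Z): not NE [P1→C gives 9>1]
(A,P,W): not NE [P1→C gives 8>5; P3→Z gives 5>0]
(A,Q,X): not NE [P1→D gives 7>2; P2→P gives 7>4]
(A,Q,Y): not NE [P3→Z gives 5>4]
(A,Q,Z): not NE [P1→D gives 8>4]
(A,Q,W): not NE [P1→B gives 9>6; P2→P gives 6>4; P3→Z gives 5>4]
(B,P,X): not NE [P1→D gives 5>3; P3→Y gives 9>1]
(B,P,Y): not NE [P1→C gives 7>5]
(B,P,Z): not NE [P1→C gives 9>7; P2→Q gives 5>1; P3→Y gives 9>5]
(B,P,W): not NE [P3→Y gives 9>4]
(B,Q,X): not NE [P1→D gives 7>6; P2→P gives 8>2; P3→Z gives 6>2]
(B,Q,Y): not NE [P1→A gives 8>4]
(B,Q,Z): not NE [P1→D gives 8>5]
(B,Q,W): not NE [P3→Z gives 6>3]
(C,P,X): NE
(C,P,Y): not NE [P2→Q gives 10>8]
(C,P,Z): not NE [P2→Q gives 2>1; P3→Y gives 8>1]
(C,P,W): not NE [P3→Y gives 8>2]
(C,Q,X): not NE [P1→D gives 7>6; P2→P gives 8>6]
(C,Q,Y): not NE [P1→A gives 8>0; P3→X gives 9>8]
(C,Q,Z): not NE [P1→D gives 8>2; P3→X gives 9>7]
(C,Q,W): not NE [P1→B gives 9>0; P2→P gives 9>1; P3→X gives 9>6]
(D,P,X): not NE [P3→Z gives 8>5]
(D,P,Y): not NE [P1→C gives 7>4; P3→Z gives 8>5]
(D,P,Z): not NE [P1→C gives 9>6; P2→Q gives 9>2]
(D,P,W): not NE [P1→C gives 8>1; P2→Q gives 7>6; P3→Z gives 8>3]
(D,Q,X): not NE [P2→P gives 5>0]
(D,Q,Y): not NE [P1→A gives 8>6; P2→P gives 9>3; P3→X gives 7>3]
(D,Q,Z): not NE [P3→X gives 7>6]
(D,Q,W): not NE [P1→B gives 9>4; P3→X gives 7>2]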